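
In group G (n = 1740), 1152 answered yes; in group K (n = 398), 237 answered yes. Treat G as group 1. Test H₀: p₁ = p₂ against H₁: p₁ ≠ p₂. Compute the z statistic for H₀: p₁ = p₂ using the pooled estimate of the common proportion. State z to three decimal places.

z = 2.512

p̂₁ = 1152/1740 = 0.66207, p̂₂ = 237/398 = 0.59548.
Pooled p̂ = (1152+237)/(1740+398) = 1389/2138 = 0.64967.
SE = √(p̂(1−p̂)(1/n₁+1/n₂)) = √(0.64967·0.35033·0.00308728) = √(0.000702658) = 0.02651.
z = (0.66207 − 0.59548)/0.02651 = 0.06659/0.02651 = 2.512.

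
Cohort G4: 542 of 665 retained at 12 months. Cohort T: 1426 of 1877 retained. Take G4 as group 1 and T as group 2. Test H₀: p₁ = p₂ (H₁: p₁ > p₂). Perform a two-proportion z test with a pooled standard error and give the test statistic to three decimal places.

p̂₁ = 542/665 = 0.81504, p̂₂ = 1426/1877 = 0.75972.
Pooled p̂ = (542+1426)/(665+1877) = 1968/2542 = 0.77419.
SE = √(0.174818 × 0.00203652) = 0.01887.
z = (0.81504 − 0.75972)/0.01887 = 0.05532/0.01887 = 2.932.
p-value = P(Z > 2.932) ≈ 0.0017.

z = 2.932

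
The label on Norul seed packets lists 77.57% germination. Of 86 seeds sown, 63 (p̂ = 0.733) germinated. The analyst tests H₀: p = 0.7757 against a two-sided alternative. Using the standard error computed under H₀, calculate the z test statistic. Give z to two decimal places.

p̂ = 63/86 ≈ 0.7326.
Under H₀, SE = √(0.7757·0.2243/86) = √(0.00202313) = 0.0450.
z = (0.7326 − 0.7757)/0.0450 = -0.0431/0.0450 = -0.96.

z = -0.96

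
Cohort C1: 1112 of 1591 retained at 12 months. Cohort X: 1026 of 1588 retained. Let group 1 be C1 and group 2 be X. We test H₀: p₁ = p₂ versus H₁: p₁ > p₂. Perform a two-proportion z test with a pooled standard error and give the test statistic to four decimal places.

p̂₁ = 1112/1591 ≈ 0.6989315, p̂₂ = 1026/1588 ≈ 0.6460957.
Pooled p̂ = (1112+1026)/(1591+1588) = 2138/3179 = 0.6725385.
SE = √(0.22023 × 0.00125826) = 0.0166465.
z = (0.6989315 − 0.6460957)/0.0166465 = 0.0528358/0.0166465 = 3.1740.

z = 3.1740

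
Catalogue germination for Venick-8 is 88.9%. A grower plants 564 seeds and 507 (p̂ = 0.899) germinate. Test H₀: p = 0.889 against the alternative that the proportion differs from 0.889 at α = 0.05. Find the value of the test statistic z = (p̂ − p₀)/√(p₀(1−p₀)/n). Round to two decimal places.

z = 0.75

p̂ = 507/564 ≈ 0.8989.
Standard error under H₀: √(0.889×0.111/564) = 0.0132.
z = (0.8989 − 0.889)/0.0132 = 0.0099/0.0132 = 0.75.
p-value = 2·P(Z > 0.751) ≈ 0.4525; since p > α = 0.05, fail to reject H₀.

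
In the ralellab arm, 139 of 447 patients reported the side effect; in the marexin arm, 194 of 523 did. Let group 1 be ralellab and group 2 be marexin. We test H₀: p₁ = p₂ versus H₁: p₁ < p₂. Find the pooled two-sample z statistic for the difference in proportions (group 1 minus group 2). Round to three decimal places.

p̂₁ = 139/447 = 0.31096, p̂₂ = 194/523 = 0.37094.
Pooled p̂ = (139+194)/(447+523) = 333/970 = 0.34330.
SE = √(p̂(1−p̂)(1/n₁+1/n₂)) = √(0.34330·0.65670·0.00414918) = √(0.000935412) = 0.03058.
z = (0.31096 − 0.37094)/0.03058 = -0.05998/0.03058 = -1.961.

z = -1.961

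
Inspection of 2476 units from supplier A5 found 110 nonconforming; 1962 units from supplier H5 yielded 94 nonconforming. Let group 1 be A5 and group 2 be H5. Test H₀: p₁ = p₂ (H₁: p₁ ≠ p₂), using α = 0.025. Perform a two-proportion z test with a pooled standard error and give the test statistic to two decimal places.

p̂₁ = 110/2476 ≈ 0.04443, p̂₂ = 94/1962 ≈ 0.04791.
Pooled p̂ = (110+94)/(2476+1962) = 204/4438 = 0.04597.
SE = √(0.0438537 × 0.000913561) = 0.00633.
z = (0.04443 − 0.04791)/0.00633 = -0.00348/0.00633 = -0.55.
p-value = 2·P(Z > 0.550) ≈ 0.5820. With α = 0.025, fail to reject H₀.

z = -0.55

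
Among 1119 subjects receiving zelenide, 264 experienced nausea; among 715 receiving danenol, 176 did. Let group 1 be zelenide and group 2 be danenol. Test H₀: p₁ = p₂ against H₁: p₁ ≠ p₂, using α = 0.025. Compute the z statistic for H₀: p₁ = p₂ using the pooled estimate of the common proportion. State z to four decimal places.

p̂₁ = 264/1119 = 0.235925, p̂₂ = 176/715 = 0.246154.
Pooled p̂ = (264+176)/(1119+715) = 440/1834 = 0.239913.
SE = √(0.182355 × 0.00229226) = 0.020445.
z = (0.235925 − 0.246154)/0.020445 = -0.010229/0.020445 = -0.5003.
Two-sided p-value ≈ 2·Φ(−0.500) = 0.6169. With α = 0.025, fail to reject H₀.

z = -0.5003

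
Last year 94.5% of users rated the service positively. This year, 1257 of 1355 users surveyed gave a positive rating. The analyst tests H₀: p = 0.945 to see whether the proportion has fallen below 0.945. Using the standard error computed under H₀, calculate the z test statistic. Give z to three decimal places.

p̂ = 1257/1355 = 0.9276753.
Standard error under H₀: √(0.945×0.055/1355) = 0.0061934.
z = (0.9276753 − 0.945)/0.0061934 = -0.0173247/0.0061934 = -2.797.

z = -2.797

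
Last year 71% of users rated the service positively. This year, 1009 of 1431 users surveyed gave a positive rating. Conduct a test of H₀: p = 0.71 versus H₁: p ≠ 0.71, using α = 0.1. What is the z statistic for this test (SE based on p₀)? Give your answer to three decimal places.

p̂ = 1009/1431 = 0.70510.
Standard error under H₀: √(0.71×0.29/1431) = 0.01200.
z = (0.70510 − 0.71)/0.01200 = -0.00490/0.01200 = -0.408.
Two-sided p-value ≈ 2·Φ(−0.408) = 0.6830, so at α = 0.1 we fail to reject H₀.

z = -0.408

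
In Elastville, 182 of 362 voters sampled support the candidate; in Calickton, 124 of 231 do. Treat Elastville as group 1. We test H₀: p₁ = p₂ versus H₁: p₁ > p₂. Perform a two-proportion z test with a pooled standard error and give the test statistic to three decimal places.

z = -0.809

p̂₁ = 182/362 = 0.50276, p̂₂ = 124/231 = 0.53680.
Pooled p̂ = (182+124)/(362+231) = 306/593 = 0.51602.
SE = √(0.249743 × 0.00709144) = 0.04208.
z = (0.50276 − 0.53680)/0.04208 = -0.03404/0.04208 = -0.809.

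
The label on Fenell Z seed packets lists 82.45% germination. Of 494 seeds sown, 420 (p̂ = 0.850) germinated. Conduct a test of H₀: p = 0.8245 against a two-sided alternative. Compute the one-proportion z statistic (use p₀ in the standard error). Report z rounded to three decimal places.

z = 1.502

p̂ = 420/494 = 0.85020.
Under H₀, SE = √(0.8245·0.1755/494) = √(0.000292914) = 0.01711.
z = (0.85020 − 0.8245)/0.01711 = 0.02570/0.01711 = 1.502.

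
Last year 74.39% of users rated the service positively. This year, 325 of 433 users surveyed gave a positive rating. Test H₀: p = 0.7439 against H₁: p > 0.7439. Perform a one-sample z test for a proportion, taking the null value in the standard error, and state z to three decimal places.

z = 0.318

p̂ = 325/433 ≈ 0.75058.
Standard error under H₀: √(0.7439×0.2561/433) = 0.02098.
z = (0.75058 − 0.7439)/0.02098 = 0.00668/0.02098 = 0.318.
p-value = P(Z > 0.318) ≈ 0.3751.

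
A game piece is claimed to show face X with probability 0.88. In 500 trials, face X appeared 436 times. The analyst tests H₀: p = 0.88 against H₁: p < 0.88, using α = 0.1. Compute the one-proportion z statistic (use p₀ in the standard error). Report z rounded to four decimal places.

z = -0.5505

p̂ = 436/500 ≈ 0.872000.
SE = √(p₀(1−p₀)/n) = √(0.1056/500) = 0.014533.
z = (0.872000 − 0.88)/0.014533 = -0.008000/0.014533 = -0.5505.
p-value = P(Z < -0.550) ≈ 0.2910; since p > α = 0.1, fail to reject H₀.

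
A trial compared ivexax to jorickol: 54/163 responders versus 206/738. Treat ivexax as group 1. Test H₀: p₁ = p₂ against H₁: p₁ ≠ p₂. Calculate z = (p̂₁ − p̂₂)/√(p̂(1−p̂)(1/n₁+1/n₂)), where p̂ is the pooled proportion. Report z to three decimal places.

p̂₁ = 54/163 ≈ 0.33129, p̂₂ = 206/738 ≈ 0.27913.
Pooled p̂ = (54+206)/(163+738) = 260/901 = 0.28857.
SE = √(p̂(1−p̂)(1/n₁+1/n₂)) = √(0.28857·0.71143·0.00748998) = √(0.00153767) = 0.03921.
z = (0.33129 − 0.27913)/0.03921 = 0.05216/0.03921 = 1.330.

z = 1.330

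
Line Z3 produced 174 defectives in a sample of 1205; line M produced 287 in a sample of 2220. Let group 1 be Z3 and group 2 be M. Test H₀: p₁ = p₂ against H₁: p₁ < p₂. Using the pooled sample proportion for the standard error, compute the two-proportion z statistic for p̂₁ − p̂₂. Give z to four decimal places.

p̂₁ = 174/1205 ≈ 0.144398, p̂₂ = 287/2220 ≈ 0.129279.
Pooled p̂ = (174+287)/(1205+2220) = 461/3425 = 0.134599.
SE = √(0.116482 × 0.00128033) = 0.012212.
z = (0.144398 − 0.129279)/0.012212 = 0.015119/0.012212 = 1.2380.

z = 1.2380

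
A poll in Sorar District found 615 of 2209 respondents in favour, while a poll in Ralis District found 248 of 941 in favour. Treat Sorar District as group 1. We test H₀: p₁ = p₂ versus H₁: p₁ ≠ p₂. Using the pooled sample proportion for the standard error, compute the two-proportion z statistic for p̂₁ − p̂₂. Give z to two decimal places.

p̂₁ = 615/2209 ≈ 0.2784, p̂₂ = 248/941 ≈ 0.2635.
Pooled p̂ = (615+248)/(2209+941) = 863/3150 = 0.2740.
SE = √(0.19891 × 0.00151539) = 0.0174.
z = (0.2784 − 0.2635)/0.0174 = 0.0149/0.0174 = 0.86.
p-value = 2·P(Z > 0.856) ≈ 0.3921.

z = 0.86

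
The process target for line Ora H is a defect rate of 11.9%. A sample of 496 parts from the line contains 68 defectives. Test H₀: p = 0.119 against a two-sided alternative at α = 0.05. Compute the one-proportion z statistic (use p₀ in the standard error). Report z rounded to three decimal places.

p̂ = 68/496 ≈ 0.13710.
Standard error under H₀: √(0.119×0.881/496) = 0.01454.
z = (0.13710 − 0.119)/0.01454 = 0.01810/0.01454 = 1.245.
p-value = 2·P(Z > 1.245) ≈ 0.2132. With α = 0.05, fail to reject H₀.

z = 1.245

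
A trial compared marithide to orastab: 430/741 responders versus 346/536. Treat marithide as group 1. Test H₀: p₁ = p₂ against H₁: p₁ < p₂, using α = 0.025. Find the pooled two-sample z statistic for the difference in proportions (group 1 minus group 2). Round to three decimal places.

p̂₁ = 430/741 = 0.580297, p̂₂ = 346/536 = 0.645522.
Pooled p̂ = (430+346)/(741+536) = 776/1277 = 0.607674.
SE = √(0.238406 × 0.0032152) = 0.027686.
z = (0.580297 − 0.645522)/0.027686 = -0.065225/0.027686 = -2.356.
p-value = P(Z < -2.356) ≈ 0.0092. With α = 0.025, reject H₀.

z = -2.356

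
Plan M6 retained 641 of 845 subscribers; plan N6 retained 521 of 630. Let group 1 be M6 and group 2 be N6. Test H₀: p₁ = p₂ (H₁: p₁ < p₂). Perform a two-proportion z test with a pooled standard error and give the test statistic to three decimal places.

p̂₁ = 641/845 = 0.75858, p̂₂ = 521/630 = 0.82698.
Pooled p̂ = (641+521)/(845+630) = 1162/1475 = 0.78780.
SE = √(p̂(1−p̂)(1/n₁+1/n₂)) = √(0.78780·0.21220·0.00277073) = √(0.000463192) = 0.02152.
z = (0.75858 − 0.82698)/0.02152 = -0.06840/0.02152 = -3.178.

z = -3.178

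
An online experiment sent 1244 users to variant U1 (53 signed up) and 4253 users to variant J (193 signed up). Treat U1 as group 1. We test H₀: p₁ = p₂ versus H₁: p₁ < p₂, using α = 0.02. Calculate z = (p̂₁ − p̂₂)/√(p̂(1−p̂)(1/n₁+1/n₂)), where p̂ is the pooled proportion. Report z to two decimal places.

p̂₁ = 53/1244 = 0.0426, p̂₂ = 193/4253 = 0.0454.
Pooled p̂ = (53+193)/(1244+4253) = 246/5497 = 0.0448.
SE = √(p̂(1−p̂)(1/n₁+1/n₂)) = √(0.0448·0.9552·0.00103899) = √(4.44156e-05) = 0.0067.
z = (0.0426 − 0.0454)/0.0067 = -0.0028/0.0067 = -0.42.
p-value = P(Z < -0.416) ≈ 0.3386. With α = 0.02, fail to reject H₀.

z = -0.42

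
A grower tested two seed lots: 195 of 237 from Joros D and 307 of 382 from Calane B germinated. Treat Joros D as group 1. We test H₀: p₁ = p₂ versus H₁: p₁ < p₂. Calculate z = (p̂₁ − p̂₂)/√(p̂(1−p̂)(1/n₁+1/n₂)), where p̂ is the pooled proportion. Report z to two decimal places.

z = 0.59

p̂₁ = 195/237 ≈ 0.8228, p̂₂ = 307/382 ≈ 0.8037.
Pooled p̂ = (195+307)/(237+382) = 502/619 = 0.8110.
SE = √(p̂(1−p̂)(1/n₁+1/n₂)) = √(0.8110·0.1890·0.00683721) = √(0.00104806) = 0.0324.
z = (0.8228 − 0.8037)/0.0324 = 0.0191/0.0324 = 0.59.
p-value = P(Z < 0.591) ≈ 0.7226.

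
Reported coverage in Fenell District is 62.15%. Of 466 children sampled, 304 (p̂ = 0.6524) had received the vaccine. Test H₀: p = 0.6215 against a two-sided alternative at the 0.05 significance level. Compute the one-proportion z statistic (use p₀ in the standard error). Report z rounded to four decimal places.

z = 1.3735

p̂ = 304/466 = 0.6523605.
SE = √(p₀(1−p₀)/n) = √(0.23524/466) = 0.0224678.
z = (0.6523605 − 0.6215)/0.0224678 = 0.0308605/0.0224678 = 1.3735.
Two-sided p-value ≈ 2·Φ(−1.374) = 0.1696. With α = 0.05, fail to reject H₀.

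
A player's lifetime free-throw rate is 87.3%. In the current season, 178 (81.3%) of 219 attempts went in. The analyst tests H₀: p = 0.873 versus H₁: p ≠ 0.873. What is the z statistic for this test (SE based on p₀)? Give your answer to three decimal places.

p̂ = 178/219 ≈ 0.81279.
Standard error under H₀: √(0.873×0.127/219) = 0.02250.
z = (0.81279 − 0.873)/0.02250 = -0.06021/0.02250 = -2.676.

z = -2.676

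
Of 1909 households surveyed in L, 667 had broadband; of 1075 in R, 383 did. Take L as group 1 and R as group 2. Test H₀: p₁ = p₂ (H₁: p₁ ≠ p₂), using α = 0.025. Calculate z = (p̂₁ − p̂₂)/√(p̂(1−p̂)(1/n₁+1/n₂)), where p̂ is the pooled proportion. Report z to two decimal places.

p̂₁ = 667/1909 ≈ 0.3494, p̂₂ = 383/1075 ≈ 0.3563.
Pooled p̂ = (667+383)/(1909+1075) = 1050/2984 = 0.3519.
SE = √(p̂(1−p̂)(1/n₁+1/n₂)) = √(0.3519·0.6481·0.00145407) = √(0.000331614) = 0.0182.
z = (0.3494 − 0.3563)/0.0182 = -0.0069/0.0182 = -0.38.
Two-sided p-value ≈ 2·Φ(−0.378) = 0.7055. With α = 0.025, fail to reject H₀.

z = -0.38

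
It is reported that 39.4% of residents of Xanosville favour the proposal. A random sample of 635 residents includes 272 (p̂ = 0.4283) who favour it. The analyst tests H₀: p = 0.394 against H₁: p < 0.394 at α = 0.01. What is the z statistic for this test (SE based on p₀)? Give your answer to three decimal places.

z = 1.771

p̂ = 272/635 = 0.428346.
Under H₀, SE = √(0.394·0.606/635) = √(0.000376006) = 0.019391.
z = (0.428346 − 0.394)/0.019391 = 0.034346/0.019391 = 1.771.
p-value = P(Z < 1.771) ≈ 0.9617. With α = 0.01, fail to reject H₀.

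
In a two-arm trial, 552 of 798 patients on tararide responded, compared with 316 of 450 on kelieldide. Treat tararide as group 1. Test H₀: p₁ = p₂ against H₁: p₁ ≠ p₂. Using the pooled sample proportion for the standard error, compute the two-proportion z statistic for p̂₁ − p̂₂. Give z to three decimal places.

z = -0.387

p̂₁ = 552/798 = 0.69173, p̂₂ = 316/450 = 0.70222.
Pooled p̂ = (552+316)/(798+450) = 868/1248 = 0.69551.
SE = √(0.211775 × 0.00347536) = 0.02713.
z = (0.69173 − 0.70222)/0.02713 = -0.01049/0.02713 = -0.387.
Two-sided p-value ≈ 2·Φ(−0.387) = 0.6989.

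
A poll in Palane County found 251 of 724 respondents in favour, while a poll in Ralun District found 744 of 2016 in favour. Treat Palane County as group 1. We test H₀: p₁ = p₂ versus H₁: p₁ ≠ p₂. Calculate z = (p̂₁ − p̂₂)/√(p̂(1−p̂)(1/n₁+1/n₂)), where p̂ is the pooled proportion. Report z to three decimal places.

z = -1.073

p̂₁ = 251/724 ≈ 0.34669, p̂₂ = 744/2016 ≈ 0.36905.
Pooled p̂ = (251+744)/(724+2016) = 995/2740 = 0.36314.
SE = √(0.231269 × 0.00187725) = 0.02084.
z = (0.34669 − 0.36905)/0.02084 = -0.02236/0.02084 = -1.073.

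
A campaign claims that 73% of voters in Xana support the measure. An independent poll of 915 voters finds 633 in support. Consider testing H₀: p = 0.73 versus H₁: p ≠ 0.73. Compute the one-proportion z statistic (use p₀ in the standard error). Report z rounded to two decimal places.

p̂ = 633/915 ≈ 0.6918.
SE = √(p₀(1−p₀)/n) = √(0.1971/915) = 0.0147.
z = (0.6918 − 0.73)/0.0147 = -0.0382/0.0147 = -2.60.
Two-sided p-value ≈ 2·Φ(−2.603) = 0.0093.

z = -2.60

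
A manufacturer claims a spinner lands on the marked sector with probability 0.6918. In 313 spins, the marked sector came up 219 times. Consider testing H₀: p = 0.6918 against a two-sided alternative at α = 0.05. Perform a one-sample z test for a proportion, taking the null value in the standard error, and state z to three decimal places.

z = 0.302

p̂ = 219/313 = 0.69968.
SE = √(p₀(1−p₀)/n) = √(0.21321/313) = 0.02610.
z = (0.69968 − 0.6918)/0.02610 = 0.00788/0.02610 = 0.302.
Two-sided p-value ≈ 2·Φ(−0.302) = 0.7627. With α = 0.05, fail to reject H₀.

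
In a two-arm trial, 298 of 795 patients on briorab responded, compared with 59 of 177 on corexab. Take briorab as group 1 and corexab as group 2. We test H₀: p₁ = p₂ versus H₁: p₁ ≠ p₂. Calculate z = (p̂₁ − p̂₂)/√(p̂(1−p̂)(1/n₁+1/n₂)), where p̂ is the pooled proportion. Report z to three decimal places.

z = 1.036

p̂₁ = 298/795 = 0.37484, p̂₂ = 59/177 = 0.33333.
Pooled p̂ = (298+59)/(795+177) = 357/972 = 0.36728.
SE = √(p̂(1−p̂)(1/n₁+1/n₂)) = √(0.36728·0.63272·0.00690758) = √(0.00160523) = 0.04007.
z = (0.37484 − 0.33333)/0.04007 = 0.04151/0.04007 = 1.036.
Two-sided p-value ≈ 2·Φ(−1.036) = 0.3002.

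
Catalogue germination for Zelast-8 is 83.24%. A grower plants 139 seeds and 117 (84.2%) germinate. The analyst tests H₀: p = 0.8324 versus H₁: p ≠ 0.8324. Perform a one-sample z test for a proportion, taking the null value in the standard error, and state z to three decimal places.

p̂ = 117/139 = 0.841727.
Under H₀, SE = √(0.8324·0.1676/139) = √(0.00100367) = 0.031681.
z = (0.841727 − 0.8324)/0.031681 = 0.009327/0.031681 = 0.294.
Two-sided p-value ≈ 2·Φ(−0.294) = 0.7685.

z = 0.294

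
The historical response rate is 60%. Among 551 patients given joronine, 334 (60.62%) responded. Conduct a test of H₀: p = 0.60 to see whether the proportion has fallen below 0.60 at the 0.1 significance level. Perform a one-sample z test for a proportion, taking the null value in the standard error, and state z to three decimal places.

z = 0.296

p̂ = 334/551 ≈ 0.60617.
Under H₀, SE = √(0.6·0.4/551) = √(0.000435572) = 0.02087.
z = (0.60617 − 0.6)/0.02087 = 0.00617/0.02087 = 0.296.
p-value = P(Z < 0.296) ≈ 0.6163; since p > α = 0.1, fail to reject H₀.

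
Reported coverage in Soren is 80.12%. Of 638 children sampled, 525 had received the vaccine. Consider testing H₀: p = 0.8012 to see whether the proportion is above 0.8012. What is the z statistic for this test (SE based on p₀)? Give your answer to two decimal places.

p̂ = 525/638 = 0.8229.
Under H₀, SE = √(0.8012·0.1988/638) = √(0.000249653) = 0.0158.
z = (0.8229 − 0.8012)/0.0158 = 0.0217/0.0158 = 1.37.
p-value = P(Z > 1.372) ≈ 0.0850.

z = 1.37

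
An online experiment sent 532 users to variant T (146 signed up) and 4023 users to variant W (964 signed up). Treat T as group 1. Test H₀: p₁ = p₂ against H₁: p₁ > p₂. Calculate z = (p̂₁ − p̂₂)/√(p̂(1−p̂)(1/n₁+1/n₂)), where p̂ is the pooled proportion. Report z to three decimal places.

p̂₁ = 146/532 = 0.27444, p̂₂ = 964/4023 = 0.23962.
Pooled p̂ = (146+964)/(532+4023) = 1110/4555 = 0.24369.
SE = √(0.184304 × 0.00212827) = 0.01981.
z = (0.27444 − 0.23962)/0.01981 = 0.03482/0.01981 = 1.758.
p-value = P(Z > 1.758) ≈ 0.0394.

z = 1.758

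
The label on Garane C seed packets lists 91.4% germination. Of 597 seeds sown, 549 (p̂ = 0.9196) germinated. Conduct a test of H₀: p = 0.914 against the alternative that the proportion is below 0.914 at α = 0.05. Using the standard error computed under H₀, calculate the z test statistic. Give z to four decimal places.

z = 0.4879

p̂ = 549/597 = 0.9195980.
Under H₀, SE = √(0.914·0.086/597) = √(0.000131665) = 0.0114745.
z = (0.9195980 − 0.914)/0.0114745 = 0.0055980/0.0114745 = 0.4879.
p-value = P(Z < 0.488) ≈ 0.6872, so at α = 0.05 we fail to reject H₀.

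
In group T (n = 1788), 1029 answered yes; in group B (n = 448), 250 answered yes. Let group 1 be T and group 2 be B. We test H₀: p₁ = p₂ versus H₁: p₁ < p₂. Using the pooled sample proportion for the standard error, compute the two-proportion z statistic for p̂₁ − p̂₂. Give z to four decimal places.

z = 0.6682

p̂₁ = 1029/1788 = 0.575503, p̂₂ = 250/448 = 0.558036.
Pooled p̂ = (1029+250)/(1788+448) = 1279/2236 = 0.572004.
SE = √(p̂(1−p̂)(1/n₁+1/n₂)) = √(0.572004·0.427996·0.00279143) = √(0.000683385) = 0.026142.
z = (0.575503 − 0.558036)/0.026142 = 0.017467/0.026142 = 0.6682.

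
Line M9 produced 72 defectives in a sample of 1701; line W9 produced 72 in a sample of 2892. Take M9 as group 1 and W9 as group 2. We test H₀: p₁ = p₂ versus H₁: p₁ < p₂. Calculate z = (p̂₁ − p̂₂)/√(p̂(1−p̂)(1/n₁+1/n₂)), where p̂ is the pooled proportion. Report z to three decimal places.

p̂₁ = 72/1701 ≈ 0.042328, p̂₂ = 72/2892 ≈ 0.024896.
Pooled p̂ = (72+72)/(1701+2892) = 144/4593 = 0.031352.
SE = √(p̂(1−p̂)(1/n₁+1/n₂)) = √(0.031352·0.968648·0.000933671) = √(2.83548e-05) = 0.005325.
z = (0.042328 − 0.024896)/0.005325 = 0.017432/0.005325 = 3.274.

z = 3.274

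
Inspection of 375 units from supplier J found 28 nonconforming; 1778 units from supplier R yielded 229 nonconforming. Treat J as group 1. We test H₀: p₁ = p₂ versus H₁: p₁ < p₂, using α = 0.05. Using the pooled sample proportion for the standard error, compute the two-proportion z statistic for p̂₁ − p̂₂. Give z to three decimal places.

p̂₁ = 28/375 ≈ 0.074667, p̂₂ = 229/1778 ≈ 0.128796.
Pooled p̂ = (28+229)/(375+1778) = 257/2153 = 0.119368.
SE = √(0.10512 × 0.0032291) = 0.018424.
z = (0.074667 − 0.128796)/0.018424 = -0.054129/0.018424 = -2.938.
p-value = P(Z < -2.938) ≈ 0.0017, so at α = 0.05 we reject H₀.

z = -2.938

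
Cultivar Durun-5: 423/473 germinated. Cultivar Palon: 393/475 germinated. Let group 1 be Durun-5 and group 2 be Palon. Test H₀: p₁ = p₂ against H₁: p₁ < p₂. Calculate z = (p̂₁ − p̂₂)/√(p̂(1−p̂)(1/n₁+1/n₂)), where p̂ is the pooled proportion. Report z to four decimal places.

p̂₁ = 423/473 ≈ 0.894292, p̂₂ = 393/475 ≈ 0.827368.
Pooled p̂ = (423+393)/(473+475) = 816/948 = 0.860759.
SE = √(p̂(1−p̂)(1/n₁+1/n₂)) = √(0.860759·0.139241·0.00421943) = √(0.000505709) = 0.022488.
z = (0.894292 − 0.827368)/0.022488 = 0.066924/0.022488 = 2.9760.

z = 2.9760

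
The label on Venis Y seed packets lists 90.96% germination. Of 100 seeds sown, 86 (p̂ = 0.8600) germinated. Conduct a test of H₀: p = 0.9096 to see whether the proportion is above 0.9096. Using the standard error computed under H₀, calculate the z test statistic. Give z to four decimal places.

p̂ = 86/100 = 0.860000.
SE = √(p₀(1−p₀)/n) = √(0.082228/100) = 0.028675.
z = (0.860000 − 0.9096)/0.028675 = -0.049600/0.028675 = -1.7297.

z = -1.7297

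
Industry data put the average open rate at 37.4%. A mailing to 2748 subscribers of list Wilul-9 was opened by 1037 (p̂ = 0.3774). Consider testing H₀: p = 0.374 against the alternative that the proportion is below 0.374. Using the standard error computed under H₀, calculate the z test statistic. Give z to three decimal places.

p̂ = 1037/2748 = 0.37737.
Under H₀, SE = √(0.374·0.626/2748) = √(8.5198e-05) = 0.00923.
z = (0.37737 − 0.374)/0.00923 = 0.00337/0.00923 = 0.365.
p-value = P(Z < 0.365) ≈ 0.6423.

z = 0.365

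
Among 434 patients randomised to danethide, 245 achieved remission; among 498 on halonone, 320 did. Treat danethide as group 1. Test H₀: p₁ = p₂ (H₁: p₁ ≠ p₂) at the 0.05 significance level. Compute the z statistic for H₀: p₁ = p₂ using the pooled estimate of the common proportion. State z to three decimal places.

p̂₁ = 245/434 = 0.56452, p̂₂ = 320/498 = 0.64257.
Pooled p̂ = (245+320)/(434+498) = 565/932 = 0.60622.
SE = √(0.238717 × 0.00431218) = 0.03208.
z = (0.56452 − 0.64257)/0.03208 = -0.07805/0.03208 = -2.433.
Two-sided p-value ≈ 2·Φ(−2.433) = 0.0150, so at α = 0.05 we reject H₀.

z = -2.433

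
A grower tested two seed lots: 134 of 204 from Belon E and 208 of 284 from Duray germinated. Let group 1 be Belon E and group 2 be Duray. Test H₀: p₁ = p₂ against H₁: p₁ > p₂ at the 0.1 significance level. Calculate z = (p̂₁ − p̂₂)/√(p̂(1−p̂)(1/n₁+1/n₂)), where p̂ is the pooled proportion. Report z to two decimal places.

z = -1.80

p̂₁ = 134/204 ≈ 0.6569, p̂₂ = 208/284 ≈ 0.7324.
Pooled p̂ = (134+208)/(204+284) = 342/488 = 0.7008.
SE = √(p̂(1−p̂)(1/n₁+1/n₂)) = √(0.7008·0.2992·0.00842309) = √(0.00176608) = 0.0420.
z = (0.6569 − 0.7324)/0.0420 = -0.0755/0.0420 = -1.80.
p-value = P(Z > -1.797) ≈ 0.9639, so at α = 0.1 we fail to reject H₀.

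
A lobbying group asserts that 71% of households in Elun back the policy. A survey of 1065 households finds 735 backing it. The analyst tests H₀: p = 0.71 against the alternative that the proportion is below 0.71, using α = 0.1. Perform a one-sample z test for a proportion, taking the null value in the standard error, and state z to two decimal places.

p̂ = 735/1065 = 0.6901.
SE = √(p₀(1−p₀)/n) = √(0.2059/1065) = 0.0139.
z = (0.6901 − 0.71)/0.0139 = -0.0199/0.0139 = -1.43.
p-value = P(Z < -1.428) ≈ 0.0766. With α = 0.1, reject H₀.

z = -1.43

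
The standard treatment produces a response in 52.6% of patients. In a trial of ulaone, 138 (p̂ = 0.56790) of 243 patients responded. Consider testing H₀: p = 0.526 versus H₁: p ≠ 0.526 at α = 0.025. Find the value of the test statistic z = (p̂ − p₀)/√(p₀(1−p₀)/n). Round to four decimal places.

z = 1.3081

p̂ = 138/243 = 0.567901.
Standard error under H₀: √(0.526×0.474/243) = 0.032032.
z = (0.567901 − 0.526)/0.032032 = 0.041901/0.032032 = 1.3081.
Two-sided p-value ≈ 2·Φ(−1.308) = 0.1908, so at α = 0.025 we fail to reject H₀.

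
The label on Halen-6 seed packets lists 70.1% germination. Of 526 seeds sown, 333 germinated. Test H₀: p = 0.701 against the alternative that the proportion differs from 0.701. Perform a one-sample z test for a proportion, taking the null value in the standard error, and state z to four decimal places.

z = -3.4025

p̂ = 333/526 ≈ 0.633080.
Under H₀, SE = √(0.701·0.299/526) = √(0.000398477) = 0.019962.
z = (0.633080 − 0.701)/0.019962 = -0.067920/0.019962 = -3.4025.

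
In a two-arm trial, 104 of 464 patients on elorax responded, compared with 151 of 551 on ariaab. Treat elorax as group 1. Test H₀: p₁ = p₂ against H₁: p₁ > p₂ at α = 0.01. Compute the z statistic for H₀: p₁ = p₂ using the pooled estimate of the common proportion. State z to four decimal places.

z = -1.8263

p̂₁ = 104/464 ≈ 0.224138, p̂₂ = 151/551 ≈ 0.274047.
Pooled p̂ = (104+151)/(464+551) = 255/1015 = 0.251232.
SE = √(0.188114 × 0.00397005) = 0.027328.
z = (0.224138 − 0.274047)/0.027328 = -0.049909/0.027328 = -1.8263.
p-value = P(Z > -1.826) ≈ 0.9661, so at α = 0.01 we fail to reject H₀.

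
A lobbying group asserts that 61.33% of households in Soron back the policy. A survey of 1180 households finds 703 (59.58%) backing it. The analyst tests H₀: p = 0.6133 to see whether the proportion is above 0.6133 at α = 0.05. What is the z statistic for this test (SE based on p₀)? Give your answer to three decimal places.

z = -1.237

p̂ = 703/1180 = 0.59576.
SE = √(p₀(1−p₀)/n) = √(0.23716/1180) = 0.01418.
z = (0.59576 − 0.6133)/0.01418 = -0.01754/0.01418 = -1.237.
p-value = P(Z > -1.237) ≈ 0.8920. With α = 0.05, fail to reject H₀.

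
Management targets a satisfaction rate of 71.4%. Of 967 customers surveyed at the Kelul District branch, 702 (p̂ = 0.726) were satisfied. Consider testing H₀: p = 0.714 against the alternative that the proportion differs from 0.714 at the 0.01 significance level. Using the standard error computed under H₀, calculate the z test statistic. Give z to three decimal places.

z = 0.823

p̂ = 702/967 ≈ 0.72596.
SE = √(p₀(1−p₀)/n) = √(0.2042/967) = 0.01453.
z = (0.72596 − 0.714)/0.01453 = 0.01196/0.01453 = 0.823.
Two-sided p-value ≈ 2·Φ(−0.823) = 0.4106; since p > α = 0.01, fail to reject H₀.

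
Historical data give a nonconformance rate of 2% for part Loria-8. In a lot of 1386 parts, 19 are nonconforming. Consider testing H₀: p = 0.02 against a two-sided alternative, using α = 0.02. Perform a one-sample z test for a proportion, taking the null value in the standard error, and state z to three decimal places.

z = -1.673

p̂ = 19/1386 ≈ 0.01371.
SE = √(p₀(1−p₀)/n) = √(0.0196/1386) = 0.00376.
z = (0.01371 − 0.02)/0.00376 = -0.00629/0.00376 = -1.673.
Two-sided p-value ≈ 2·Φ(−1.673) = 0.0943. With α = 0.02, fail to reject H₀.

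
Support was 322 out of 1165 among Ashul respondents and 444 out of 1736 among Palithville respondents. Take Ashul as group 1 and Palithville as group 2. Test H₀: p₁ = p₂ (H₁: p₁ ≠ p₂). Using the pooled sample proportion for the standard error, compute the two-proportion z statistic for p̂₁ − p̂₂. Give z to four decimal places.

z = 1.2359

p̂₁ = 322/1165 ≈ 0.276395, p̂₂ = 444/1736 ≈ 0.255760.
Pooled p̂ = (322+444)/(1165+1736) = 766/2901 = 0.264047.
SE = √(0.194326 × 0.00143441) = 0.016696.
z = (0.276395 − 0.255760)/0.016696 = 0.020635/0.016696 = 1.2359.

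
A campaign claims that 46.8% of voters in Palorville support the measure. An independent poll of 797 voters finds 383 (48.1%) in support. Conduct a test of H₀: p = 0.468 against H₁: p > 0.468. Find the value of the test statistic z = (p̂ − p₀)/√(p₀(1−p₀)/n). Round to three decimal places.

z = 0.710

p̂ = 383/797 = 0.48055.
SE = √(p₀(1−p₀)/n) = √(0.24898/797) = 0.01767.
z = (0.48055 − 0.468)/0.01767 = 0.01255/0.01767 = 0.710.
p-value = P(Z > 0.710) ≈ 0.2388.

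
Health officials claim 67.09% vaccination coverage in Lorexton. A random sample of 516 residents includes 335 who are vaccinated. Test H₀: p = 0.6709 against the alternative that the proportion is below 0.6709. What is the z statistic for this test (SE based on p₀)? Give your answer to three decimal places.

p̂ = 335/516 = 0.64922.
SE = √(p₀(1−p₀)/n) = √(0.22079/516) = 0.02069.
z = (0.64922 − 0.6709)/0.02069 = -0.02168/0.02069 = -1.048.

z = -1.048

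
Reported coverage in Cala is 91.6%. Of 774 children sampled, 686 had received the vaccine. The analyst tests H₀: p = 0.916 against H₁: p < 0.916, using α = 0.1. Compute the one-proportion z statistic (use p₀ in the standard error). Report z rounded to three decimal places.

p̂ = 686/774 ≈ 0.886305.
Standard error under H₀: √(0.916×0.084/774) = 0.009970.
z = (0.886305 − 0.916)/0.009970 = -0.029695/0.009970 = -2.978.
p-value = P(Z < -2.978) ≈ 0.0014. With α = 0.1, reject H₀.

z = -2.978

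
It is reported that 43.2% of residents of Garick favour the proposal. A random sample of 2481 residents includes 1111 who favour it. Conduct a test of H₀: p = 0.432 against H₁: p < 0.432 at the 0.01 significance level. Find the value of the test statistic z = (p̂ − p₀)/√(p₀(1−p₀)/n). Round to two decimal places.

z = 1.59

p̂ = 1111/2481 = 0.44780.
Under H₀, SE = √(0.432·0.568/2481) = √(9.89021e-05) = 0.00994.
z = (0.44780 − 0.432)/0.00994 = 0.01580/0.00994 = 1.59.
p-value = P(Z < 1.589) ≈ 0.9440, so at α = 0.01 we fail to reject H₀.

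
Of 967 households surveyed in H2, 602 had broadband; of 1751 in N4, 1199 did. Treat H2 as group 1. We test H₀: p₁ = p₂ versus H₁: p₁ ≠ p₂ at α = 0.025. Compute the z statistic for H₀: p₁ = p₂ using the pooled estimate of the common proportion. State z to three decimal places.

p̂₁ = 602/967 = 0.622544, p̂₂ = 1199/1751 = 0.684752.
Pooled p̂ = (602+1199)/(967+1751) = 1801/2718 = 0.662620.
SE = √(0.223555 × 0.00160523) = 0.018944.
z = (0.622544 − 0.684752)/0.018944 = -0.062208/0.018944 = -3.284.
Two-sided p-value ≈ 2·Φ(−3.284) = 0.0010. With α = 0.025, reject H₀.

z = -3.284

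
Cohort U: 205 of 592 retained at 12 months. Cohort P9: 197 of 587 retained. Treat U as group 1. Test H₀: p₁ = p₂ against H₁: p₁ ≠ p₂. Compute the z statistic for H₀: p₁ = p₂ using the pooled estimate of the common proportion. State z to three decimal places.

p̂₁ = 205/592 ≈ 0.34628, p̂₂ = 197/587 ≈ 0.33560.
Pooled p̂ = (205+197)/(592+587) = 402/1179 = 0.34097.
SE = √(p̂(1−p̂)(1/n₁+1/n₂)) = √(0.34097·0.65903·0.00339277) = √(0.000762383) = 0.02761.
z = (0.34628 − 0.33560)/0.02761 = 0.01068/0.02761 = 0.387.

z = 0.387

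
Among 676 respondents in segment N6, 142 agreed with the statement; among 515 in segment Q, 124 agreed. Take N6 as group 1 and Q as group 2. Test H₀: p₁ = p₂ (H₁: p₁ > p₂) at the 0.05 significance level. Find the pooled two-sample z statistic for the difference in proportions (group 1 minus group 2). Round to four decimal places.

p̂₁ = 142/676 ≈ 0.210059, p̂₂ = 124/515 ≈ 0.240777.
Pooled p̂ = (142+124)/(676+515) = 266/1191 = 0.223342.
SE = √(0.17346 × 0.00342104) = 0.024360.
z = (0.210059 − 0.240777)/0.024360 = -0.030718/0.024360 = -1.2610.
p-value = P(Z > -1.261) ≈ 0.8963, so at α = 0.05 we fail to reject H₀.

z = -1.2610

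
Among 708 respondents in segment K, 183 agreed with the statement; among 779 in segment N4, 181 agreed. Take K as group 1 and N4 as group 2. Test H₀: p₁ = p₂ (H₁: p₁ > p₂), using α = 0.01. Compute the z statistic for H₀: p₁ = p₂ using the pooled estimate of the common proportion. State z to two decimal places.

z = 1.17

p̂₁ = 183/708 ≈ 0.2585, p̂₂ = 181/779 ≈ 0.2323.
Pooled p̂ = (183+181)/(708+779) = 364/1487 = 0.2448.
SE = √(p̂(1−p̂)(1/n₁+1/n₂)) = √(0.2448·0.7552·0.00269613) = √(0.000498425) = 0.0223.
z = (0.2585 − 0.2323)/0.0223 = 0.0262/0.0223 = 1.17.
p-value = P(Z > 1.170) ≈ 0.1210, so at α = 0.01 we fail to reject H₀.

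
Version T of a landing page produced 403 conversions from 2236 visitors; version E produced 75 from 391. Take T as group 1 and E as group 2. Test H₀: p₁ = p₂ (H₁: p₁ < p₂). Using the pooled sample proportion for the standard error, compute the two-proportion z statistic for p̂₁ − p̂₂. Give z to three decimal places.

p̂₁ = 403/2236 ≈ 0.18023, p̂₂ = 75/391 ≈ 0.19182.
Pooled p̂ = (403+75)/(2236+391) = 478/2627 = 0.18196.
SE = √(p̂(1−p̂)(1/n₁+1/n₂)) = √(0.18196·0.81804·0.00300477) = √(0.000447255) = 0.02115.
z = (0.18023 − 0.19182)/0.02115 = -0.01159/0.02115 = -0.548.
p-value = P(Z < -0.548) ≈ 0.2919.

z = -0.548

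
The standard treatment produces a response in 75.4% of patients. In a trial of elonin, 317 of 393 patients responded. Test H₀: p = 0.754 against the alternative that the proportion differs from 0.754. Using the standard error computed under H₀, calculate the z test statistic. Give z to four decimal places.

p̂ = 317/393 ≈ 0.806616.
Under H₀, SE = √(0.754·0.246/393) = √(0.000471969) = 0.021725.
z = (0.806616 − 0.754)/0.021725 = 0.052616/0.021725 = 2.4219.

z = 2.4219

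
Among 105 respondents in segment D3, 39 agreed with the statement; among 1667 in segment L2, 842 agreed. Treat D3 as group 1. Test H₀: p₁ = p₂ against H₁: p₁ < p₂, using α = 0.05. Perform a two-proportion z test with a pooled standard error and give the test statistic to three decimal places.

p̂₁ = 39/105 ≈ 0.37143, p̂₂ = 842/1667 ≈ 0.50510.
Pooled p̂ = (39+842)/(105+1667) = 881/1772 = 0.49718.
SE = √(0.249992 × 0.0101237) = 0.05031.
z = (0.37143 − 0.50510)/0.05031 = -0.13367/0.05031 = -2.657.
p-value = P(Z < -2.657) ≈ 0.0039; since p < α = 0.05, reject H₀.

z = -2.657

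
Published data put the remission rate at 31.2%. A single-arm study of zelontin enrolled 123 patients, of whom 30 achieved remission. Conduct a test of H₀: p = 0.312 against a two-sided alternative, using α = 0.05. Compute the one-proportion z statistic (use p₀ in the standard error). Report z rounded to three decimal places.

z = -1.630

p̂ = 30/123 ≈ 0.24390.
SE = √(p₀(1−p₀)/n) = √(0.21466/123) = 0.04178.
z = (0.24390 − 0.312)/0.04178 = -0.06810/0.04178 = -1.630.
p-value = 2·P(Z > 1.630) ≈ 0.1031. With α = 0.05, fail to reject H₀.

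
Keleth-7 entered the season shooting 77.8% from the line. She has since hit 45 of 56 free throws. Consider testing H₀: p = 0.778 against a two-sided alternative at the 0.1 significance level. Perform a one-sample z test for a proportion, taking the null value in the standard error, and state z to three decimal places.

p̂ = 45/56 = 0.80357.
SE = √(p₀(1−p₀)/n) = √(0.17272/56) = 0.05554.
z = (0.80357 − 0.778)/0.05554 = 0.02557/0.05554 = 0.460.
Two-sided p-value ≈ 2·Φ(−0.460) = 0.6452; since p > α = 0.1, fail to reject H₀.

z = 0.460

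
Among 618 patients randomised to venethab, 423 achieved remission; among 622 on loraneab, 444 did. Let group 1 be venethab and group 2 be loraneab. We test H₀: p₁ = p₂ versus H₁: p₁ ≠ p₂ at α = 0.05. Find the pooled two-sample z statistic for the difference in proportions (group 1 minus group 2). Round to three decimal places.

p̂₁ = 423/618 = 0.68447, p̂₂ = 444/622 = 0.71383.
Pooled p̂ = (423+444)/(618+622) = 867/1240 = 0.69919.
SE = √(0.210322 × 0.00322584) = 0.02605.
z = (0.68447 − 0.71383)/0.02605 = -0.02936/0.02605 = -1.127.
Two-sided p-value ≈ 2·Φ(−1.127) = 0.2597, so at α = 0.05 we fail to reject H₀.

z = -1.127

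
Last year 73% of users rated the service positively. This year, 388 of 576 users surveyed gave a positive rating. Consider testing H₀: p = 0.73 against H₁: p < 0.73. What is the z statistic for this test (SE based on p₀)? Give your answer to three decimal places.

z = -3.048

p̂ = 388/576 = 0.67361.
Standard error under H₀: √(0.73×0.27/576) = 0.01850.
z = (0.67361 − 0.73)/0.01850 = -0.05639/0.01850 = -3.048.
p-value = P(Z < -3.048) ≈ 0.0012.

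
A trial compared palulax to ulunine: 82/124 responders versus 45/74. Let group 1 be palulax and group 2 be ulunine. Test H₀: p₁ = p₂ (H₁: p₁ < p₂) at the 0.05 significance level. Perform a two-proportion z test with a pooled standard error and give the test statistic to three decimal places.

z = 0.755

p̂₁ = 82/124 = 0.66129, p̂₂ = 45/74 = 0.60811.
Pooled p̂ = (82+45)/(124+74) = 127/198 = 0.64141.
SE = √(0.230002 × 0.021578) = 0.07045.
z = (0.66129 − 0.60811)/0.07045 = 0.05318/0.07045 = 0.755.
p-value = P(Z < 0.755) ≈ 0.7748, so at α = 0.05 we fail to reject H₀.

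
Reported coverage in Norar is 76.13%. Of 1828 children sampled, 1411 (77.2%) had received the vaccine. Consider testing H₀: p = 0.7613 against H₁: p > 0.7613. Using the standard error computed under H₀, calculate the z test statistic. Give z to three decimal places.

p̂ = 1411/1828 = 0.77188.
Under H₀, SE = √(0.7613·0.2387/1828) = √(9.94105e-05) = 0.00997.
z = (0.77188 − 0.7613)/0.00997 = 0.01058/0.00997 = 1.061.
p-value = P(Z > 1.061) ≈ 0.1443.

z = 1.061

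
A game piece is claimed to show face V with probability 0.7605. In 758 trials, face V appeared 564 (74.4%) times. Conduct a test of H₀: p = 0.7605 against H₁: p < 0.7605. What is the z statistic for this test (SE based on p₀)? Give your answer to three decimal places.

p̂ = 564/758 = 0.744063.
SE = √(p₀(1−p₀)/n) = √(0.18214/758) = 0.015501.
z = (0.744063 − 0.7605)/0.015501 = -0.016437/0.015501 = -1.060.

z = -1.060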